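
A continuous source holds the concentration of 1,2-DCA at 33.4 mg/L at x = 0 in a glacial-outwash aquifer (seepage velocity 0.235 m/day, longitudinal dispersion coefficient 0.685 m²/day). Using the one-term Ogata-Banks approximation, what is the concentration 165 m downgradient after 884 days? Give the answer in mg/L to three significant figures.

For a continuous step input, C/C₀ ≈ ½·erfc((x−vt)/(2√(Dt))).
vt = 0.235 × 884 = 207.74 m and 2√(Dt) = 2√(0.685 × 884) = 49.22 m.
Argument (x−vt)/(2√(Dt)) = (165 − 207.74)/49.22 = -0.8683; ½·erfc(-0.8683) = 0.8903.
C = 33.4 × 0.8903 = 29.7 mg/L.

29.7 mg/L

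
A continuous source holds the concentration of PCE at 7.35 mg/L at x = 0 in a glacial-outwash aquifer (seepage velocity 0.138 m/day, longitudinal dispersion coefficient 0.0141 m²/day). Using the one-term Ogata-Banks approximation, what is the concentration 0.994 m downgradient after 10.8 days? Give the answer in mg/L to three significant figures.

For a continuous step input, C/C₀ ≈ ½·erfc((x−vt)/(2√(Dt))).
vt = 0.138 × 10.8 = 1.4904 m and 2√(Dt) = 2√(0.0141 × 10.8) = 0.7805 m.
Argument (x−vt)/(2√(Dt)) = (0.994 − 1.4904)/0.7805 = -0.6360; ½·erfc(-0.6360) = 0.8158.
C = 7.35 × 0.8158 = 6.00 mg/L.

6.00 mg/L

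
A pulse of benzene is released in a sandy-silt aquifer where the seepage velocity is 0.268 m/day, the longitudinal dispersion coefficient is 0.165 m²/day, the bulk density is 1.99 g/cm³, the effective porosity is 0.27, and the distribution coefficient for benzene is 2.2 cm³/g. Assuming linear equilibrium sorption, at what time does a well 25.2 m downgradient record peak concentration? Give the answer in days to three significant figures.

Retardation factor R = 1 + ρ_b·K_d/n = 1 + 1.99 × 2.2/0.27 = 17.21.
Sorption retards both mechanisms: v_R = v/R = 0.01557 m/day, D_R = D/R = 0.009587 m²/day.
Peak time from v_R²t² + 2D_R t − x² = 0: t = (√(D_R² + v_R²x²) − D_R)/v_R².
√(D_R² + v_R²x²) = √(0.009587² + 0.01557² × 25.2²) = 0.3925; v_R² = 0.0002424.
t = (0.3925 − 0.009587)/0.0002424 = 1580 days.

1580 days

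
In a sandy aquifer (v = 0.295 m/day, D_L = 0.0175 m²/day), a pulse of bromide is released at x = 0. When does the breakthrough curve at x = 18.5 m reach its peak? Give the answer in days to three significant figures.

62.5 days

For the 1D instantaneous-source solution, setting ∂C/∂t = 0 at fixed x gives v²t² + 2Dt − x² = 0, so t = (√(D² + v²x²) − D)/v².
√(D² + v²x²) = √(0.0175² + 0.295² × 18.5²) = 5.458; v² = 0.087025.
t = (5.458 − 0.0175)/0.087025 = 62.5 days (vs. the pure-advection estimate x/v = 62.7 d).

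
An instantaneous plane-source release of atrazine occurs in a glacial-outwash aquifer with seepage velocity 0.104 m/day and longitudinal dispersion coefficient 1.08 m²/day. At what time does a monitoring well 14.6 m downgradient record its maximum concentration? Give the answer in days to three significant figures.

For the 1D instantaneous-source solution, setting ∂C/∂t = 0 at fixed x gives v²t² + 2Dt − x² = 0, so t = (√(D² + v²x²) − D)/v².
√(D² + v²x²) = √(1.08² + 0.104² × 14.6²) = 1.863; v² = 0.010816.
t = (1.863 − 1.08)/0.010816 = 72.4 days (vs. the pure-advection estimate x/v = 140 d).

72.4 days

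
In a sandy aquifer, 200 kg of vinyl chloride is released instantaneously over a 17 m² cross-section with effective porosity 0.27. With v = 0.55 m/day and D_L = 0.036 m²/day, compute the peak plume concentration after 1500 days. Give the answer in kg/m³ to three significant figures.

1.67 kg/m³

The peak of an instantaneous 1D plume sits at x = vt; there the Gaussian factor is 1 and C_max = M/(n_e·A·√(4πDt)), where n_e·A is the pore area the mass is dissolved in.
√(4πDt) = √(4π × 0.036 × 1500) = 26.05 m, so C_max = 200/(0.27 × 17 × 26.05) = 1.67 kg/m³.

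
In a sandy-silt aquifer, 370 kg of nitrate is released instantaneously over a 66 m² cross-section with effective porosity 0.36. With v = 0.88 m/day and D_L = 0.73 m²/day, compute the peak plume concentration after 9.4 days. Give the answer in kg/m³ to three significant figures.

The peak of an instantaneous 1D plume sits at x = vt; there the Gaussian factor is 1 and C_max = M/(n_e·A·√(4πDt)), where n_e·A is the pore area the mass is dissolved in.
√(4πDt) = √(4π × 0.73 × 9.4) = 9.286 m, so C_max = 370/(0.36 × 66 × 9.286) = 1.68 kg/m³.

1.68 kg/m³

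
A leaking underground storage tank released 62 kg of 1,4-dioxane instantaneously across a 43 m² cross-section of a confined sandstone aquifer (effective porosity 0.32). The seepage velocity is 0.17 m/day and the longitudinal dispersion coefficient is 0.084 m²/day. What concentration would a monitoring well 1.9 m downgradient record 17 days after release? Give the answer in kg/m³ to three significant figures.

For an instantaneous plane source, C(x,t) = M/(n_e·A·√(4πDt)) · exp(−(x−vt)²/(4Dt)), with n_e·A the pore (flow) area.
Plume center vt = 0.17 × 17 = 2.89 m, so the well at 1.9 m is 0.99 m upgradient of the peak.
√(4πDt) = 4.236 m, giving peak height M/(n_e·A·√(4πDt)) = 62/(0.32 × 43 × 4.236) = 1.064 kg/m³.
(x−vt)²/(4Dt) = (-0.99)²/(4 × 0.084 × 17) = 0.1716; exp(−0.1716) = 0.8423.
C = 1.064 × 0.8423 = 0.896 kg/m³.

0.896 kg/m³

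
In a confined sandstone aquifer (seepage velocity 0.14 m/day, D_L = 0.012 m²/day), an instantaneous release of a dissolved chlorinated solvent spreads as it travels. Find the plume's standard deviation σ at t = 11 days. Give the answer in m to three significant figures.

0.514 m

Dispersive spreading gives a Gaussian with σ² = 2Dt; advection only shifts the center.
σ = √(2 × 0.012 × 11) = 0.514 m.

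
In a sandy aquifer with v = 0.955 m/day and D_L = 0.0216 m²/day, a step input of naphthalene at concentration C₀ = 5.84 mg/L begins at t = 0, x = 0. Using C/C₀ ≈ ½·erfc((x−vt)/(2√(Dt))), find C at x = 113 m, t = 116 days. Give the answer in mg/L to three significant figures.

0.938 mg/L

For a continuous step input, C/C₀ ≈ ½·erfc((x−vt)/(2√(Dt))).
vt = 0.955 × 116 = 110.78 m and 2√(Dt) = 2√(0.0216 × 116) = 3.166 m.
Argument (x−vt)/(2√(Dt)) = (113 − 110.78)/3.166 = 0.7012; ½·erfc(0.7012) = 0.1607.
C = 5.84 × 0.1607 = 0.938 mg/L.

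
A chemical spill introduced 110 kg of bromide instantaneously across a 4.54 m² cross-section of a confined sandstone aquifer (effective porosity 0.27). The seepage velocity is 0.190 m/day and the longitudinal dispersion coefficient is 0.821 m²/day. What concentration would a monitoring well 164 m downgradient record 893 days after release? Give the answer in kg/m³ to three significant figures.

0.925 kg/m³

For an instantaneous plane source, C(x,t) = M/(n_e·A·√(4πDt)) · exp(−(x−vt)²/(4Dt)), with n_e·A the pore (flow) area.
Plume center vt = 0.190 × 893 = 169.67 m, so the well at 164 m is 5.67 m upgradient of the peak.
√(4πDt) = 95.98 m, giving peak height M/(n_e·A·√(4πDt)) = 110/(0.27 × 4.54 × 95.98) = 0.9350 kg/m³.
(x−vt)²/(4Dt) = (-5.67)²/(4 × 0.821 × 893) = 0.01096; exp(−0.01096) = 0.9891.
C = 0.9350 × 0.9891 = 0.925 kg/m³.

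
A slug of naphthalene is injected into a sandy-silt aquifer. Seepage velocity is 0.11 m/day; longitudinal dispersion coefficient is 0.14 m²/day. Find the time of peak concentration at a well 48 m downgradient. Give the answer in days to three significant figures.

For the 1D instantaneous-source solution, setting ∂C/∂t = 0 at fixed x gives v²t² + 2Dt − x² = 0, so t = (√(D² + v²x²) − D)/v².
√(D² + v²x²) = √(0.14² + 0.11² × 48²) = 5.282; v² = 0.0121.
t = (5.282 − 0.14)/0.0121 = 425 days (vs. the pure-advection estimate x/v = 436 d).

425 days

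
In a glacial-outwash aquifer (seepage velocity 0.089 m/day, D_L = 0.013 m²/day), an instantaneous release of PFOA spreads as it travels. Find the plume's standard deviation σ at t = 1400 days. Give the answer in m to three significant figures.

Dispersive spreading gives a Gaussian with σ² = 2Dt; advection only shifts the center.
σ = √(2 × 0.013 × 1400) = 6.03 m.

6.03 m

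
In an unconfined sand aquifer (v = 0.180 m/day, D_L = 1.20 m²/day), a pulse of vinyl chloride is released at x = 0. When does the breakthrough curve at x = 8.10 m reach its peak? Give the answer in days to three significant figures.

For the 1D instantaneous-source solution, setting ∂C/∂t = 0 at fixed x gives v²t² + 2Dt − x² = 0, so t = (√(D² + v²x²) − D)/v².
√(D² + v²x²) = √(1.20² + 0.180² × 8.10²) = 1.888; v² = 0.0324.
t = (1.888 − 1.20)/0.0324 = 21.2 days (vs. the pure-advection estimate x/v = 45.0 d).

21.2 days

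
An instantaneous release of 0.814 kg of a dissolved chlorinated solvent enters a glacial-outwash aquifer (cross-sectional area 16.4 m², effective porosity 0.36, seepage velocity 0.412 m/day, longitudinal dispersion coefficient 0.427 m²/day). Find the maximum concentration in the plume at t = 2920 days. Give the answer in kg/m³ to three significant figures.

0.00110 kg/m³

The peak of an instantaneous 1D plume sits at x = vt; there the Gaussian factor is 1 and C_max = M/(n_e·A·√(4πDt)), where n_e·A is the pore area the mass is dissolved in.
√(4πDt) = √(4π × 0.427 × 2920) = 125.2 m, so C_max = 0.814/(0.36 × 16.4 × 125.2) = 0.00110 kg/m³.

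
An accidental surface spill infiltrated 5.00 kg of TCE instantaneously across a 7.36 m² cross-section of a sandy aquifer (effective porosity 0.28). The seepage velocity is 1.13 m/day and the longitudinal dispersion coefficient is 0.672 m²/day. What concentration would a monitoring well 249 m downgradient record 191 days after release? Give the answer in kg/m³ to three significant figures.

0.00709 kg/m³

For an instantaneous plane source, C(x,t) = M/(n_e·A·√(4πDt)) · exp(−(x−vt)²/(4Dt)), with n_e·A the pore (flow) area.
Plume center vt = 1.13 × 191 = 215.83 m, so the well at 249 m is 33.17 m downgradient of the peak.
√(4πDt) = 40.16 m, giving peak height M/(n_e·A·√(4πDt)) = 5.00/(0.28 × 7.36 × 40.16) = 0.06041 kg/m³.
(x−vt)²/(4Dt) = (33.17)²/(4 × 0.672 × 191) = 2.143; exp(−2.143) = 0.1173.
C = 0.06041 × 0.1173 = 0.00709 kg/m³.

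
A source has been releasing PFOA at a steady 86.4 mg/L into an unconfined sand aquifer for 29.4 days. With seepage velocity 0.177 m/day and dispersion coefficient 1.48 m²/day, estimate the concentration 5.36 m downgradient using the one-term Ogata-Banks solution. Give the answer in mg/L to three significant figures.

42.6 mg/L

For a continuous step input, C/C₀ ≈ ½·erfc((x−vt)/(2√(Dt))).
vt = 0.177 × 29.4 = 5.2038 m and 2√(Dt) = 2√(1.48 × 29.4) = 13.19 m.
Argument (x−vt)/(2√(Dt)) = (5.36 − 5.2038)/13.19 = 0.01184; ½·erfc(0.01184) = 0.4933.
C = 86.4 × 0.4933 = 42.6 mg/L.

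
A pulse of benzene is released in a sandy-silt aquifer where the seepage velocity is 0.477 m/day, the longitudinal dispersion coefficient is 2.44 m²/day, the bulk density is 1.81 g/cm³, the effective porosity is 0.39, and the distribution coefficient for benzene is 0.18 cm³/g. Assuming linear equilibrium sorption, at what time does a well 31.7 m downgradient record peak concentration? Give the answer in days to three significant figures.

104 days

Retardation factor R = 1 + ρ_b·K_d/n = 1 + 1.81 × 0.18/0.39 = 1.835.
Sorption retards both mechanisms: v_R = v/R = 0.2599 m/day, D_R = D/R = 1.330 m²/day.
Peak time from v_R²t² + 2D_R t − x² = 0: t = (√(D_R² + v_R²x²) − D_R)/v_R².
√(D_R² + v_R²x²) = √(1.330² + 0.2599² × 31.7²) = 8.345; v_R² = 0.06755.
t = (8.345 − 1.330)/0.06755 = 104 days.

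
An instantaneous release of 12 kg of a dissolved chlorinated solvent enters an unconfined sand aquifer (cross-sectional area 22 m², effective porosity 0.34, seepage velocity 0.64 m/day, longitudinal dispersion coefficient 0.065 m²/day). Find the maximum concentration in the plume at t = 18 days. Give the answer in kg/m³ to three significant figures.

The peak of an instantaneous 1D plume sits at x = vt; there the Gaussian factor is 1 and C_max = M/(n_e·A·√(4πDt)), where n_e·A is the pore area the mass is dissolved in.
√(4πDt) = √(4π × 0.065 × 18) = 3.834 m, so C_max = 12/(0.34 × 22 × 3.834) = 0.418 kg/m³.

0.418 kg/m³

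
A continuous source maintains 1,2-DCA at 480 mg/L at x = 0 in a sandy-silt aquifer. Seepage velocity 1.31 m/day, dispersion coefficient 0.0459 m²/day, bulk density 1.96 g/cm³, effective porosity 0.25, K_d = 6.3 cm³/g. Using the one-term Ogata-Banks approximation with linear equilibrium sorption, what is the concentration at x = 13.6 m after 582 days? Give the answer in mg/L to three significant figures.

447 mg/L

Retardation factor R = 1 + ρ_b·K_d/n = 1 + 1.96 × 6.3/0.25 = 50.39.
Sorption retards both mechanisms: v_R = v/R = 0.02600 m/day, D_R = D/R = 0.0009109 m²/day.
v_R·t = 0.02600 × 582 = 15.132 m; 2√(D_R t) = 1.456 m; argument = (13.6 − 15.132)/1.456 = -1.052.
C = C₀ × ½·erfc(-1.052) = 480 × 0.9316 = 447 mg/L.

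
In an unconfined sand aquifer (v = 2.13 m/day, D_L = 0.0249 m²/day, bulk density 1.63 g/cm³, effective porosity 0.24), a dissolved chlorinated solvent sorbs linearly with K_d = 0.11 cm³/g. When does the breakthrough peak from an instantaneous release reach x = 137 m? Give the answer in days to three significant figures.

Retardation factor R = 1 + ρ_b·K_d/n = 1 + 1.63 × 0.11/0.24 = 1.747.
Sorption retards both mechanisms: v_R = v/R = 1.219 m/day, D_R = D/R = 0.01425 m²/day.
Peak time from v_R²t² + 2D_R t − x² = 0: t = (√(D_R² + v_R²x²) − D_R)/v_R².
√(D_R² + v_R²x²) = √(0.01425² + 1.219² × 137²) = 167.0; v_R² = 1.486.
t = (167.0 − 0.01425)/1.486 = 112 days.

112 days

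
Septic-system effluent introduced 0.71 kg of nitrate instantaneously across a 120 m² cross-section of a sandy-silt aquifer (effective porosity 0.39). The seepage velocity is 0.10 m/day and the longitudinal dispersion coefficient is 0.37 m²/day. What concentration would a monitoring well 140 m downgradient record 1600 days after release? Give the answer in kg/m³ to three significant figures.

0.000149 kg/m³

For an instantaneous plane source, C(x,t) = M/(n_e·A·√(4πDt)) · exp(−(x−vt)²/(4Dt)), with n_e·A the pore (flow) area.
Plume center vt = 0.10 × 1600 = 160 m, so the well at 140 m is 20 m upgradient of the peak.
√(4πDt) = 86.25 m, giving peak height M/(n_e·A·√(4πDt)) = 0.71/(0.39 × 120 × 86.25) = 0.0001759 kg/m³.
(x−vt)²/(4Dt) = (-20)²/(4 × 0.37 × 1600) = 0.1689; exp(−0.1689) = 0.8446.
C = 0.0001759 × 0.8446 = 0.000149 kg/m³.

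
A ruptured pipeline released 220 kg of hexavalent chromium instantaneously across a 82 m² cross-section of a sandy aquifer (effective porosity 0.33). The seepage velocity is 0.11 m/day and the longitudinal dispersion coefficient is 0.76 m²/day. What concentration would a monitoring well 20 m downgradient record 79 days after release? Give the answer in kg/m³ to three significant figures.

0.174 kg/m³

For an instantaneous plane source, C(x,t) = M/(n_e·A·√(4πDt)) · exp(−(x−vt)²/(4Dt)), with n_e·A the pore (flow) area.
Plume center vt = 0.11 × 79 = 8.69 m, so the well at 20 m is 11.31 m downgradient of the peak.
√(4πDt) = 27.47 m, giving peak height M/(n_e·A·√(4πDt)) = 220/(0.33 × 82 × 27.47) = 0.2960 kg/m³.
(x−vt)²/(4Dt) = (11.31)²/(4 × 0.76 × 79) = 0.5326; exp(−0.5326) = 0.5871.
C = 0.2960 × 0.5871 = 0.174 kg/m³.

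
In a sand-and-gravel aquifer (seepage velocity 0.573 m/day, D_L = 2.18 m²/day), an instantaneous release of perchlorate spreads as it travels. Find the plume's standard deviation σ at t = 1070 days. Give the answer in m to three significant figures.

Dispersive spreading gives a Gaussian with σ² = 2Dt; advection only shifts the center.
σ = √(2 × 2.18 × 1070) = 68.3 m.

68.3 m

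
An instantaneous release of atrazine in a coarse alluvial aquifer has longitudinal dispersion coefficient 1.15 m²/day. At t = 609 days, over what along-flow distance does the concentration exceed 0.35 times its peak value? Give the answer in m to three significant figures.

108 m

The plume is Gaussian with σ = √(2Dt) = √(2 × 1.15 × 609) = 37.43 m.
C/C_peak = exp(−Δx²/(2σ²)) = 0.35 ⇒ Δx = σ·√(−2 ln 0.35) = 37.43 × 1.449 = 54.24 m.
Width = 2Δx = 108 m.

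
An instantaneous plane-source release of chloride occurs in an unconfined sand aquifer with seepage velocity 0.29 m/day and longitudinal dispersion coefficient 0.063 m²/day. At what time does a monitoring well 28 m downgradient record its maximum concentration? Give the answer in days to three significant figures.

95.8 days

For the 1D instantaneous-source solution, setting ∂C/∂t = 0 at fixed x gives v²t² + 2Dt − x² = 0, so t = (√(D² + v²x²) − D)/v².
√(D² + v²x²) = √(0.063² + 0.29² × 28²) = 8.120; v² = 0.0841.
t = (8.120 − 0.063)/0.0841 = 95.8 days (vs. the pure-advection estimate x/v = 96.6 d).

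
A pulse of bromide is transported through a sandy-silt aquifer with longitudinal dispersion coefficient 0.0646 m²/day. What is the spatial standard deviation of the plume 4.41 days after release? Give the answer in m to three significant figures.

Dispersive spreading gives a Gaussian with σ² = 2Dt; advection only shifts the center.
σ = √(2 × 0.0646 × 4.41) = 0.755 m.

0.755 m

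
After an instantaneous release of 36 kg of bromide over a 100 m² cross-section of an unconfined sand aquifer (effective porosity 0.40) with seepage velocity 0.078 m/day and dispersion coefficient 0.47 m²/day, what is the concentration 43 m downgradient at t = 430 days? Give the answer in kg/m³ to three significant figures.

0.0160 kg/m³

For an instantaneous plane source, C(x,t) = M/(n_e·A·√(4πDt)) · exp(−(x−vt)²/(4Dt)), with n_e·A the pore (flow) area.
Plume center vt = 0.078 × 430 = 33.54 m, so the well at 43 m is 9.46 m downgradient of the peak.
√(4πDt) = 50.40 m, giving peak height M/(n_e·A·√(4πDt)) = 36/(0.40 × 100 × 50.40) = 0.01786 kg/m³.
(x−vt)²/(4Dt) = (9.46)²/(4 × 0.47 × 430) = 0.1107; exp(−0.1107) = 0.8952.
C = 0.01786 × 0.8952 = 0.0160 kg/m³.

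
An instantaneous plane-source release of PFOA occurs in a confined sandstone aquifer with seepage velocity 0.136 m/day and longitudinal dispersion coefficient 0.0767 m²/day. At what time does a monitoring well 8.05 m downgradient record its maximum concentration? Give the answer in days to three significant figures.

For the 1D instantaneous-source solution, setting ∂C/∂t = 0 at fixed x gives v²t² + 2Dt − x² = 0, so t = (√(D² + v²x²) − D)/v².
√(D² + v²x²) = √(0.0767² + 0.136² × 8.05²) = 1.097; v² = 0.018496.
t = (1.097 − 0.0767)/0.018496 = 55.2 days (vs. the pure-advection estimate x/v = 59.2 d).

55.2 days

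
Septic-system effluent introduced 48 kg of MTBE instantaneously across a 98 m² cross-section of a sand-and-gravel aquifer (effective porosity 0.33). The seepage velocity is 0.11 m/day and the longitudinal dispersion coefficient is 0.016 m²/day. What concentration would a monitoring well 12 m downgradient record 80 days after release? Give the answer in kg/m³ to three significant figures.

For an instantaneous plane source, C(x,t) = M/(n_e·A·√(4πDt)) · exp(−(x−vt)²/(4Dt)), with n_e·A the pore (flow) area.
Plume center vt = 0.11 × 80 = 8.8 m, so the well at 12 m is 3.2 m downgradient of the peak.
√(4πDt) = 4.011 m, giving peak height M/(n_e·A·√(4πDt)) = 48/(0.33 × 98 × 4.011) = 0.3700 kg/m³.
(x−vt)²/(4Dt) = (3.2)²/(4 × 0.016 × 80) = 2.000; exp(−2.000) = 0.1353.
C = 0.3700 × 0.1353 = 0.0501 kg/m³.

0.0501 kg/m³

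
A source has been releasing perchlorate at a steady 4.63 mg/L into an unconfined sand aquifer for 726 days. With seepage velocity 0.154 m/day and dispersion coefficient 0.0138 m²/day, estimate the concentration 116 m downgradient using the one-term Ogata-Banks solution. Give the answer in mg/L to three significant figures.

0.807 mg/L

For a continuous step input, C/C₀ ≈ ½·erfc((x−vt)/(2√(Dt))).
vt = 0.154 × 726 = 111.804 m and 2√(Dt) = 2√(0.0138 × 726) = 6.330 m.
Argument (x−vt)/(2√(Dt)) = (116 − 111.804)/6.330 = 0.6629; ½·erfc(0.6629) = 0.1743.
C = 4.63 × 0.1743 = 0.807 mg/L.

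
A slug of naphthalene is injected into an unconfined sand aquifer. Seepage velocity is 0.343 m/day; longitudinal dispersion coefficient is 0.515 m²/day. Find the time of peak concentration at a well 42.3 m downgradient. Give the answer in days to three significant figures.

119 days

For the 1D instantaneous-source solution, setting ∂C/∂t = 0 at fixed x gives v²t² + 2Dt − x² = 0, so t = (√(D² + v²x²) − D)/v².
√(D² + v²x²) = √(0.515² + 0.343² × 42.3²) = 14.52; v² = 0.117649.
t = (14.52 − 0.515)/0.117649 = 119 days (vs. the pure-advection estimate x/v = 123 d).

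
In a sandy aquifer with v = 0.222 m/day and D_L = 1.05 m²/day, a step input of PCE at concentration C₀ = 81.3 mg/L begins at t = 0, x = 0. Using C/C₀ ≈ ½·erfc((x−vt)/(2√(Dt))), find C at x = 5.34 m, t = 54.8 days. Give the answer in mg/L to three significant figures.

For a continuous step input, C/C₀ ≈ ½·erfc((x−vt)/(2√(Dt))).
vt = 0.222 × 54.8 = 12.1656 m and 2√(Dt) = 2√(1.05 × 54.8) = 15.17 m.
Argument (x−vt)/(2√(Dt)) = (5.34 − 12.1656)/15.17 = -0.4499; ½·erfc(-0.4499) = 0.7377.
C = 81.3 × 0.7377 = 60.0 mg/L.

60.0 mg/L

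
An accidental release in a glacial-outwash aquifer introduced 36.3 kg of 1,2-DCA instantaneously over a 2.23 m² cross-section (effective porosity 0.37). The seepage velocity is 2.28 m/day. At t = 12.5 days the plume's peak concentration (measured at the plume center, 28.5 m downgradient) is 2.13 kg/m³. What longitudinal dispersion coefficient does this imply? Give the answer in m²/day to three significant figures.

At the plume center C_max = M/(n_e·A·√(4πDt)), so D = M²/(4πt·(n_e·A·C_max)²).
n_e·A·C_max = 0.37 × 2.23 × 2.13 = 1.757 kg/m.
D = 36.3²/(4π × 12.5 × 1.757²) = 2.72 m²/day.

2.72 m²/day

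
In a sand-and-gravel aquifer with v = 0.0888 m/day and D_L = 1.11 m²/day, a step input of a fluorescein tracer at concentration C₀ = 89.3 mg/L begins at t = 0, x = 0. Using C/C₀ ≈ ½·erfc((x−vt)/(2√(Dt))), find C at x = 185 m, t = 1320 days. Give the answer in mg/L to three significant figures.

9.40 mg/L

For a continuous step input, C/C₀ ≈ ½·erfc((x−vt)/(2√(Dt))).
vt = 0.0888 × 1320 = 117.216 m and 2√(Dt) = 2√(1.11 × 1320) = 76.56 m.
Argument (x−vt)/(2√(Dt)) = (185 − 117.216)/76.56 = 0.8854; ½·erfc(0.8854) = 0.1053.
C = 89.3 × 0.1053 = 9.40 mg/L.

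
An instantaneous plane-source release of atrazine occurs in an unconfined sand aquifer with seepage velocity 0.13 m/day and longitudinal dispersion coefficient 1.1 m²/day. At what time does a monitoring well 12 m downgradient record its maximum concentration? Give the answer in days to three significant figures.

For the 1D instantaneous-source solution, setting ∂C/∂t = 0 at fixed x gives v²t² + 2Dt − x² = 0, so t = (√(D² + v²x²) − D)/v².
√(D² + v²x²) = √(1.1² + 0.13² × 12²) = 1.909; v² = 0.0169.
t = (1.909 − 1.1)/0.0169 = 47.9 days (vs. the pure-advection estimate x/v = 92.3 d).

47.9 days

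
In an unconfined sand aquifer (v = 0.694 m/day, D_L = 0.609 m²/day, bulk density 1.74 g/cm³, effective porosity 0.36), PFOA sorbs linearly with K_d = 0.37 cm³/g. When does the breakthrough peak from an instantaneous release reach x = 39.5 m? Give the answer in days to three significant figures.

155 days

Retardation factor R = 1 + ρ_b·K_d/n = 1 + 1.74 × 0.37/0.36 = 2.788.
Sorption retards both mechanisms: v_R = v/R = 0.2489 m/day, D_R = D/R = 0.2184 m²/day.
Peak time from v_R²t² + 2D_R t − x² = 0: t = (√(D_R² + v_R²x²) − D_R)/v_R².
√(D_R² + v_R²x²) = √(0.2184² + 0.2489² × 39.5²) = 9.834; v_R² = 0.06195.
t = (9.834 − 0.2184)/0.06195 = 155 days.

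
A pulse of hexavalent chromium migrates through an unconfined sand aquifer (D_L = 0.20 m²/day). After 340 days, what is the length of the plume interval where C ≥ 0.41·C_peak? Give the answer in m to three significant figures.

The plume is Gaussian with σ = √(2Dt) = √(2 × 0.20 × 340) = 11.66 m.
C/C_peak = exp(−Δx²/(2σ²)) = 0.41 ⇒ Δx = σ·√(−2 ln 0.41) = 11.66 × 1.335 = 15.57 m.
Width = 2Δx = 31.1 m.

31.1 m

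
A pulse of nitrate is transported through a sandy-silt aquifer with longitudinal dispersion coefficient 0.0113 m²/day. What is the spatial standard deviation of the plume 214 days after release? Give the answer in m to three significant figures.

2.20 m

Dispersive spreading gives a Gaussian with σ² = 2Dt; advection only shifts the center.
σ = √(2 × 0.0113 × 214) = 2.20 m.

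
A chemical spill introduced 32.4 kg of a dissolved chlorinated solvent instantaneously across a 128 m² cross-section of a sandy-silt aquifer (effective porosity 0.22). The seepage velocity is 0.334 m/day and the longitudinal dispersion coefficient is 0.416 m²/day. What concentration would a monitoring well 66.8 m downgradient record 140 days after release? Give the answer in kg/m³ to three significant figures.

For an instantaneous plane source, C(x,t) = M/(n_e·A·√(4πDt)) · exp(−(x−vt)²/(4Dt)), with n_e·A the pore (flow) area.
Plume center vt = 0.334 × 140 = 46.76 m, so the well at 66.8 m is 20.04 m downgradient of the peak.
√(4πDt) = 27.05 m, giving peak height M/(n_e·A·√(4πDt)) = 32.4/(0.22 × 128 × 27.05) = 0.04253 kg/m³.
(x−vt)²/(4Dt) = (20.04)²/(4 × 0.416 × 140) = 1.724; exp(−1.724) = 0.1784.
C = 0.04253 × 0.1784 = 0.00759 kg/m³.

0.00759 kg/m³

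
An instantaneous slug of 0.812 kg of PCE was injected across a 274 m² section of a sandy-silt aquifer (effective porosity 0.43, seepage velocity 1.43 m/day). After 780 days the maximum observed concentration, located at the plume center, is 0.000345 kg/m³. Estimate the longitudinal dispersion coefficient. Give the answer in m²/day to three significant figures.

At the plume center C_max = M/(n_e·A·√(4πDt)), so D = M²/(4πt·(n_e·A·C_max)²).
n_e·A·C_max = 0.43 × 274 × 0.000345 = 0.04065 kg/m.
D = 0.812²/(4π × 780 × 0.04065²) = 0.0407 m²/day.

0.0407 m²/day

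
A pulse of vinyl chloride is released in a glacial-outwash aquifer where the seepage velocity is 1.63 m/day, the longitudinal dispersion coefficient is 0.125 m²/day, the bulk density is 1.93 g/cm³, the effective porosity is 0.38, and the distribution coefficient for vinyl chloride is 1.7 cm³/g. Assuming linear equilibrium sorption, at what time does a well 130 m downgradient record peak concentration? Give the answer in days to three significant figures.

Retardation factor R = 1 + ρ_b·K_d/n = 1 + 1.93 × 1.7/0.38 = 9.634.
Sorption retards both mechanisms: v_R = v/R = 0.1692 m/day, D_R = D/R = 0.01297 m²/day.
Peak time from v_R²t² + 2D_R t − x² = 0: t = (√(D_R² + v_R²x²) − D_R)/v_R².
√(D_R² + v_R²x²) = √(0.01297² + 0.1692² × 130²) = 22.00; v_R² = 0.02863.
t = (22.00 − 0.01297)/0.02863 = 768 days.

768 days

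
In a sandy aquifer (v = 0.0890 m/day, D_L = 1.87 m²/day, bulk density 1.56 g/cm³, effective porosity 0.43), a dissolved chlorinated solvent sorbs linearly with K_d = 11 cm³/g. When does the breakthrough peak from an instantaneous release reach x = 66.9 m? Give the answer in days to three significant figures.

Retardation factor R = 1 + ρ_b·K_d/n = 1 + 1.56 × 11/0.43 = 40.91.
Sorption retards both mechanisms: v_R = v/R = 0.002176 m/day, D_R = D/R = 0.04571 m²/day.
Peak time from v_R²t² + 2D_R t − x² = 0: t = (√(D_R² + v_R²x²) − D_R)/v_R².
√(D_R² + v_R²x²) = √(0.04571² + 0.002176² × 66.9²) = 0.1526; v_R² = 4.735e-06.
t = (0.1526 − 0.04571)/4.735e-06 = 22600 days.

22600 days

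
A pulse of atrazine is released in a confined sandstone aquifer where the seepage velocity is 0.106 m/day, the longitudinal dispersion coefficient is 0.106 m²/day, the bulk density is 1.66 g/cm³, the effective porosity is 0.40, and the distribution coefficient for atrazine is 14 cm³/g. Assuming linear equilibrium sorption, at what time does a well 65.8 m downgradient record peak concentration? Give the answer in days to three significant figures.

36100 days

Retardation factor R = 1 + ρ_b·K_d/n = 1 + 1.66 × 14/0.40 = 59.10.
Sorption retards both mechanisms: v_R = v/R = 0.001794 m/day, D_R = D/R = 0.001794 m²/day.
Peak time from v_R²t² + 2D_R t − x² = 0: t = (√(D_R² + v_R²x²) − D_R)/v_R².
√(D_R² + v_R²x²) = √(0.001794² + 0.001794² × 65.8²) = 0.1181; v_R² = 3.218e-06.
t = (0.1181 − 0.001794)/3.218e-06 = 36100 days.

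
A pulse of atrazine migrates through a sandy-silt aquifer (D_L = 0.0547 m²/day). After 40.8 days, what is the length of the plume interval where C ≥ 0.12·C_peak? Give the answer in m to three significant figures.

The plume is Gaussian with σ = √(2Dt) = √(2 × 0.0547 × 40.8) = 2.113 m.
C/C_peak = exp(−Δx²/(2σ²)) = 0.12 ⇒ Δx = σ·√(−2 ln 0.12) = 2.113 × 2.059 = 4.351 m.
Width = 2Δx = 8.70 m.

8.70 m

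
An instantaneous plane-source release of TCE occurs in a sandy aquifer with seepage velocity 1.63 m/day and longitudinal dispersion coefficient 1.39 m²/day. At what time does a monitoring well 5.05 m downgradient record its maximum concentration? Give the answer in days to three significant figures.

2.62 days

For the 1D instantaneous-source solution, setting ∂C/∂t = 0 at fixed x gives v²t² + 2Dt − x² = 0, so t = (√(D² + v²x²) − D)/v².
√(D² + v²x²) = √(1.39² + 1.63² × 5.05²) = 8.348; v² = 2.6569.
t = (8.348 − 1.39)/2.6569 = 2.62 days (vs. the pure-advection estimate x/v = 3.10 d).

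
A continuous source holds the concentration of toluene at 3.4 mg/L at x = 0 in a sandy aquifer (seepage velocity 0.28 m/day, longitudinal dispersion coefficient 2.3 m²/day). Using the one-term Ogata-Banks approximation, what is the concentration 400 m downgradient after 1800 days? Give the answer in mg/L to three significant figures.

For a continuous step input, C/C₀ ≈ ½·erfc((x−vt)/(2√(Dt))).
vt = 0.28 × 1800 = 504 m and 2√(Dt) = 2√(2.3 × 1800) = 128.7 m.
Argument (x−vt)/(2√(Dt)) = (400 − 504)/128.7 = -0.8081; ½·erfc(-0.8081) = 0.8734.
C = 3.4 × 0.8734 = 2.97 mg/L.

2.97 mg/L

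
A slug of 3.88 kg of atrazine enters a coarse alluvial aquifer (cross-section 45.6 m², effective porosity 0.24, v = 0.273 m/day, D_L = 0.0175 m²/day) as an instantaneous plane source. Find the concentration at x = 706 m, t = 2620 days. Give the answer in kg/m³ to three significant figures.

0.00925 kg/m³

For an instantaneous plane source, C(x,t) = M/(n_e·A·√(4πDt)) · exp(−(x−vt)²/(4Dt)), with n_e·A the pore (flow) area.
Plume center vt = 0.273 × 2620 = 715.26 m, so the well at 706 m is 9.26 m upgradient of the peak.
√(4πDt) = 24.00 m, giving peak height M/(n_e·A·√(4πDt)) = 3.88/(0.24 × 45.6 × 24.00) = 0.01477 kg/m³.
(x−vt)²/(4Dt) = (-9.26)²/(4 × 0.0175 × 2620) = 0.4675; exp(−0.4675) = 0.6266.
C = 0.01477 × 0.6266 = 0.00925 kg/m³.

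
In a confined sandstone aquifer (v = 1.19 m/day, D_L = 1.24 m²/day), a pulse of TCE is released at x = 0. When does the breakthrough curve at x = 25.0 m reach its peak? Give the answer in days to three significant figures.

For the 1D instantaneous-source solution, setting ∂C/∂t = 0 at fixed x gives v²t² + 2Dt − x² = 0, so t = (√(D² + v²x²) − D)/v².
√(D² + v²x²) = √(1.24² + 1.19² × 25.0²) = 29.78; v² = 1.4161.
t = (29.78 − 1.24)/1.4161 = 20.2 days (vs. the pure-advection estimate x/v = 21.0 d).

20.2 days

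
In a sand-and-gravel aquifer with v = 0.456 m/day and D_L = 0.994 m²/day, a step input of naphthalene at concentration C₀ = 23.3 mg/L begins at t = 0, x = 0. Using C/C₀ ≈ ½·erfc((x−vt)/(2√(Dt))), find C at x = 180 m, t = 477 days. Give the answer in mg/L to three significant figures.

For a continuous step input, C/C₀ ≈ ½·erfc((x−vt)/(2√(Dt))).
vt = 0.456 × 477 = 217.512 m and 2√(Dt) = 2√(0.994 × 477) = 43.55 m.
Argument (x−vt)/(2√(Dt)) = (180 − 217.512)/43.55 = -0.8614; ½·erfc(-0.8614) = 0.8884.
C = 23.3 × 0.8884 = 20.7 mg/L.

20.7 mg/L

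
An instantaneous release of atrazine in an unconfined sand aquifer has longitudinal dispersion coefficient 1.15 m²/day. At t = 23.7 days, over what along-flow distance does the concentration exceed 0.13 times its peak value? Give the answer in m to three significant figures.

The plume is Gaussian with σ = √(2Dt) = √(2 × 1.15 × 23.7) = 7.383 m.
C/C_peak = exp(−Δx²/(2σ²)) = 0.13 ⇒ Δx = σ·√(−2 ln 0.13) = 7.383 × 2.020 = 14.91 m.
Width = 2Δx = 29.8 m.

29.8 m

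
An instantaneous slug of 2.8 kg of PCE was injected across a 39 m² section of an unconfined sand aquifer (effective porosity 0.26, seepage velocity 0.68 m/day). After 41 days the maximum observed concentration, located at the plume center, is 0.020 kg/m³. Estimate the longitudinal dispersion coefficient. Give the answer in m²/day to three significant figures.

At the plume center C_max = M/(n_e·A·√(4πDt)), so D = M²/(4πt·(n_e·A·C_max)²).
n_e·A·C_max = 0.26 × 39 × 0.020 = 0.2028 kg/m.
D = 2.8²/(4π × 41 × 0.2028²) = 0.370 m²/day.

0.370 m²/day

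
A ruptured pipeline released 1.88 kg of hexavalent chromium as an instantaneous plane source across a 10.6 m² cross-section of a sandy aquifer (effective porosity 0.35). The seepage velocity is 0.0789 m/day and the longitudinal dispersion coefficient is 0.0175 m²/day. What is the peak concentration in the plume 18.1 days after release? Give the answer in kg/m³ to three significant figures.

The peak of an instantaneous 1D plume sits at x = vt; there the Gaussian factor is 1 and C_max = M/(n_e·A·√(4πDt)), where n_e·A is the pore area the mass is dissolved in.
√(4πDt) = √(4π × 0.0175 × 18.1) = 1.995 m, so C_max = 1.88/(0.35 × 10.6 × 1.995) = 0.254 kg/m³.

0.254 kg/m³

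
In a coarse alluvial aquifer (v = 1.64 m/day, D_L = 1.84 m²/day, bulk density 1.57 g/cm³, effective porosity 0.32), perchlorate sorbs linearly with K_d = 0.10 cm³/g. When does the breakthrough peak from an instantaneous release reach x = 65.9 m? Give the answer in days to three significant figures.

Retardation factor R = 1 + ρ_b·K_d/n = 1 + 1.57 × 0.10/0.32 = 1.491.
Sorption retards both mechanisms: v_R = v/R = 1.100 m/day, D_R = D/R = 1.234 m²/day.
Peak time from v_R²t² + 2D_R t − x² = 0: t = (√(D_R² + v_R²x²) − D_R)/v_R².
√(D_R² + v_R²x²) = √(1.234² + 1.100² × 65.9²) = 72.50; v_R² = 1.210.
t = (72.50 − 1.234)/1.210 = 58.9 days.

58.9 days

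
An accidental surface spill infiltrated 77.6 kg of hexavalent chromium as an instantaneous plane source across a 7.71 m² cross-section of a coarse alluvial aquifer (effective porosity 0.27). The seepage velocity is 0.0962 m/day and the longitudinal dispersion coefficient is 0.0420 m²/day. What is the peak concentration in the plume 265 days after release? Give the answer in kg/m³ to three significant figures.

3.15 kg/m³

The peak of an instantaneous 1D plume sits at x = vt; there the Gaussian factor is 1 and C_max = M/(n_e·A·√(4πDt)), where n_e·A is the pore area the mass is dissolved in.
√(4πDt) = √(4π × 0.0420 × 265) = 11.83 m, so C_max = 77.6/(0.27 × 7.71 × 11.83) = 3.15 kg/m³.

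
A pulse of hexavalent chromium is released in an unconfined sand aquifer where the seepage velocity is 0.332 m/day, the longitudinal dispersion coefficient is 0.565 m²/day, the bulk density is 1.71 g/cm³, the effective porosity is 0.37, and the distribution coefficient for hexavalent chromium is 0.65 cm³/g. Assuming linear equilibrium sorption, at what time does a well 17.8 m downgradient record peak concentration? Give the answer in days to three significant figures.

Retardation factor R = 1 + ρ_b·K_d/n = 1 + 1.71 × 0.65/0.37 = 4.004.
Sorption retards both mechanisms: v_R = v/R = 0.08292 m/day, D_R = D/R = 0.1411 m²/day.
Peak time from v_R²t² + 2D_R t − x² = 0: t = (√(D_R² + v_R²x²) − D_R)/v_R².
√(D_R² + v_R²x²) = √(0.1411² + 0.08292² × 17.8²) = 1.483; v_R² = 0.006876.
t = (1.483 − 0.1411)/0.006876 = 195 days.

195 days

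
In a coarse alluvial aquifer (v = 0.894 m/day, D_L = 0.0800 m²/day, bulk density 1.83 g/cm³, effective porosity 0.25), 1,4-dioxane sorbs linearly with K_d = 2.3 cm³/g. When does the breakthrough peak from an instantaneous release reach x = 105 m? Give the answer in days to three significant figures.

Retardation factor R = 1 + ρ_b·K_d/n = 1 + 1.83 × 2.3/0.25 = 17.84.
Sorption retards both mechanisms: v_R = v/R = 0.05011 m/day, D_R = D/R = 0.004484 m²/day.
Peak time from v_R²t² + 2D_R t − x² = 0: t = (√(D_R² + v_R²x²) − D_R)/v_R².
√(D_R² + v_R²x²) = √(0.004484² + 0.05011² × 105²) = 5.262; v_R² = 0.002511.
t = (5.262 − 0.004484)/0.002511 = 2090 days.

2090 days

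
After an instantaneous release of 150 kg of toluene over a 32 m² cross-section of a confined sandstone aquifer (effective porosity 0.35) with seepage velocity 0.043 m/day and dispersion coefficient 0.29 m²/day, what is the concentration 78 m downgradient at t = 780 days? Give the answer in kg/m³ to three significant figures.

0.0283 kg/m³

For an instantaneous plane source, C(x,t) = M/(n_e·A·√(4πDt)) · exp(−(x−vt)²/(4Dt)), with n_e·A the pore (flow) area.
Plume center vt = 0.043 × 780 = 33.54 m, so the well at 78 m is 44.46 m downgradient of the peak.
√(4πDt) = 53.32 m, giving peak height M/(n_e·A·√(4πDt)) = 150/(0.35 × 32 × 53.32) = 0.2512 kg/m³.
(x−vt)²/(4Dt) = (44.46)²/(4 × 0.29 × 780) = 2.185; exp(−2.185) = 0.1125.
C = 0.2512 × 0.1125 = 0.0283 kg/m³.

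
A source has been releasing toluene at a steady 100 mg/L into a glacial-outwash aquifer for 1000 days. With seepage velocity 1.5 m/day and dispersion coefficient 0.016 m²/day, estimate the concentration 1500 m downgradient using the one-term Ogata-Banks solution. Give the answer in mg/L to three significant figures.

For a continuous step input, C/C₀ ≈ ½·erfc((x−vt)/(2√(Dt))).
vt = 1.5 × 1000 = 1500 m and 2√(Dt) = 2√(0.016 × 1000) = 8.000 m.
Argument (x−vt)/(2√(Dt)) = (1500 − 1500)/8.000 = 0; ½·erfc(0) = 0.5000.
C = 100 × 0.5000 = 50.0 mg/L.

50.0 mg/L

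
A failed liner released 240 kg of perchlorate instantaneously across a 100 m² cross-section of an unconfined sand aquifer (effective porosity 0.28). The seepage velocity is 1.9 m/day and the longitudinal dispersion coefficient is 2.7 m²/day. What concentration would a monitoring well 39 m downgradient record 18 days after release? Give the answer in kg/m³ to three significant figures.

For an instantaneous plane source, C(x,t) = M/(n_e·A·√(4πDt)) · exp(−(x−vt)²/(4Dt)), with n_e·A the pore (flow) area.
Plume center vt = 1.9 × 18 = 34.2 m, so the well at 39 m is 4.8 m downgradient of the peak.
√(4πDt) = 24.71 m, giving peak height M/(n_e·A·√(4πDt)) = 240/(0.28 × 100 × 24.71) = 0.3469 kg/m³.
(x−vt)²/(4Dt) = (4.8)²/(4 × 2.7 × 18) = 0.1185; exp(−0.1185) = 0.8883.
C = 0.3469 × 0.8883 = 0.308 kg/m³.

0.308 kg/m³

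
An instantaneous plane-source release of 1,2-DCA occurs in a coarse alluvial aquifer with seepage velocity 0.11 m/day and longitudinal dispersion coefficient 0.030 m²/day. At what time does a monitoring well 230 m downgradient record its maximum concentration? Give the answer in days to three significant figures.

For the 1D instantaneous-source solution, setting ∂C/∂t = 0 at fixed x gives v²t² + 2Dt − x² = 0, so t = (√(D² + v²x²) − D)/v².
√(D² + v²x²) = √(0.030² + 0.11² × 230²) = 25.30; v² = 0.0121.
t = (25.30 − 0.030)/0.0121 = 2090 days (vs. the pure-advection estimate x/v = 2090 d).

2090 days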